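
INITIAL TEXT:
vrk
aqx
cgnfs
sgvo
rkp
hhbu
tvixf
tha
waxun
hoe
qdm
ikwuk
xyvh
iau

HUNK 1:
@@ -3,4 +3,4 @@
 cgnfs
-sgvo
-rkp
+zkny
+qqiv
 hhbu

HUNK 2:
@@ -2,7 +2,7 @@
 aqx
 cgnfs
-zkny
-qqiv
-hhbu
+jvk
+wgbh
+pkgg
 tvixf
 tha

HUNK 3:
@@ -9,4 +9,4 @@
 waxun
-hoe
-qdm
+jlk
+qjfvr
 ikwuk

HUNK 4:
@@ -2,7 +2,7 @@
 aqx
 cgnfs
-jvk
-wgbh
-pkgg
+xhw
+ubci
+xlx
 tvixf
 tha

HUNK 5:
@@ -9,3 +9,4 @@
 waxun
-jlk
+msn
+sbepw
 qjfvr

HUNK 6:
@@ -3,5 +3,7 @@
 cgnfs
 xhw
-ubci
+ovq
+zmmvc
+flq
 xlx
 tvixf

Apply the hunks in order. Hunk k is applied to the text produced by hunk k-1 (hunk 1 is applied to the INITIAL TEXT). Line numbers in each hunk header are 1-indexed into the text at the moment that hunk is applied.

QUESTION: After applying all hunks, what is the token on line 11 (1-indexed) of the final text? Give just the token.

Hunk 1: at line 3 remove [sgvo,rkp] add [zkny,qqiv] -> 14 lines: vrk aqx cgnfs zkny qqiv hhbu tvixf tha waxun hoe qdm ikwuk xyvh iau
Hunk 2: at line 2 remove [zkny,qqiv,hhbu] add [jvk,wgbh,pkgg] -> 14 lines: vrk aqx cgnfs jvk wgbh pkgg tvixf tha waxun hoe qdm ikwuk xyvh iau
Hunk 3: at line 9 remove [hoe,qdm] add [jlk,qjfvr] -> 14 lines: vrk aqx cgnfs jvk wgbh pkgg tvixf tha waxun jlk qjfvr ikwuk xyvh iau
Hunk 4: at line 2 remove [jvk,wgbh,pkgg] add [xhw,ubci,xlx] -> 14 lines: vrk aqx cgnfs xhw ubci xlx tvixf tha waxun jlk qjfvr ikwuk xyvh iau
Hunk 5: at line 9 remove [jlk] add [msn,sbepw] -> 15 lines: vrk aqx cgnfs xhw ubci xlx tvixf tha waxun msn sbepw qjfvr ikwuk xyvh iau
Hunk 6: at line 3 remove [ubci] add [ovq,zmmvc,flq] -> 17 lines: vrk aqx cgnfs xhw ovq zmmvc flq xlx tvixf tha waxun msn sbepw qjfvr ikwuk xyvh iau
Final line 11: waxun

Answer: waxun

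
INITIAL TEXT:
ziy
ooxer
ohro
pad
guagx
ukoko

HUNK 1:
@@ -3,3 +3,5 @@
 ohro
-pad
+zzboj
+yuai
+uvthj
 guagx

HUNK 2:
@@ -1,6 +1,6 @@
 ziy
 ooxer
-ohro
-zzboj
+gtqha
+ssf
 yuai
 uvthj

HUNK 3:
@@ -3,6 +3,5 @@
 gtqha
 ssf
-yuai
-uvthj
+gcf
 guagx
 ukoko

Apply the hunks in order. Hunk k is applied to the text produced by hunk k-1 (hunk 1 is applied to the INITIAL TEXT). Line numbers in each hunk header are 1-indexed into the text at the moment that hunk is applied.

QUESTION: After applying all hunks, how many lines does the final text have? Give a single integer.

Answer: 7

Derivation:
Hunk 1: at line 3 remove [pad] add [zzboj,yuai,uvthj] -> 8 lines: ziy ooxer ohro zzboj yuai uvthj guagx ukoko
Hunk 2: at line 1 remove [ohro,zzboj] add [gtqha,ssf] -> 8 lines: ziy ooxer gtqha ssf yuai uvthj guagx ukoko
Hunk 3: at line 3 remove [yuai,uvthj] add [gcf] -> 7 lines: ziy ooxer gtqha ssf gcf guagx ukoko
Final line count: 7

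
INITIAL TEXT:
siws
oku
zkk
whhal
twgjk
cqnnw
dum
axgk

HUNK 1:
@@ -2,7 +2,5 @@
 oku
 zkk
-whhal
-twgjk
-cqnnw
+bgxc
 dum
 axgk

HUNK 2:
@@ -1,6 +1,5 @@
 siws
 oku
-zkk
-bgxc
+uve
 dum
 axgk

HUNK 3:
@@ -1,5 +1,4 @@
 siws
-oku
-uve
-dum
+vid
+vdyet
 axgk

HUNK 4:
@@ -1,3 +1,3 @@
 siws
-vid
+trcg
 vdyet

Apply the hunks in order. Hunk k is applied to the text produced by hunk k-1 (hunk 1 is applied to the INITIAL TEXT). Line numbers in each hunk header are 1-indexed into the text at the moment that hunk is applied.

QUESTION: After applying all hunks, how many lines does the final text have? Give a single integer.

Answer: 4

Derivation:
Hunk 1: at line 2 remove [whhal,twgjk,cqnnw] add [bgxc] -> 6 lines: siws oku zkk bgxc dum axgk
Hunk 2: at line 1 remove [zkk,bgxc] add [uve] -> 5 lines: siws oku uve dum axgk
Hunk 3: at line 1 remove [oku,uve,dum] add [vid,vdyet] -> 4 lines: siws vid vdyet axgk
Hunk 4: at line 1 remove [vid] add [trcg] -> 4 lines: siws trcg vdyet axgk
Final line count: 4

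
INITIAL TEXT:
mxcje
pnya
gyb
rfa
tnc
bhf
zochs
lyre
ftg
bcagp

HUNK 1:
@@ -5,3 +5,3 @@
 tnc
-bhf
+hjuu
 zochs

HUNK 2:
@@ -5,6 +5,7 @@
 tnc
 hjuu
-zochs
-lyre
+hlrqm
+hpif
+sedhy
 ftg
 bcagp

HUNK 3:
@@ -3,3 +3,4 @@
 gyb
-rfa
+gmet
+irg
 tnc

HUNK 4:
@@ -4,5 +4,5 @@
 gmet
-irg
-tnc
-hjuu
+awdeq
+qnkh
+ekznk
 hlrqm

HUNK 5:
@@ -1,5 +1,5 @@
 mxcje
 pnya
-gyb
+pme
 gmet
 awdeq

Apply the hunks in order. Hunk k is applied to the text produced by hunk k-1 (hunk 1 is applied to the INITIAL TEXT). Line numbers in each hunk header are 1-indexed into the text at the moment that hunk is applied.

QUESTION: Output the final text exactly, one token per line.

Hunk 1: at line 5 remove [bhf] add [hjuu] -> 10 lines: mxcje pnya gyb rfa tnc hjuu zochs lyre ftg bcagp
Hunk 2: at line 5 remove [zochs,lyre] add [hlrqm,hpif,sedhy] -> 11 lines: mxcje pnya gyb rfa tnc hjuu hlrqm hpif sedhy ftg bcagp
Hunk 3: at line 3 remove [rfa] add [gmet,irg] -> 12 lines: mxcje pnya gyb gmet irg tnc hjuu hlrqm hpif sedhy ftg bcagp
Hunk 4: at line 4 remove [irg,tnc,hjuu] add [awdeq,qnkh,ekznk] -> 12 lines: mxcje pnya gyb gmet awdeq qnkh ekznk hlrqm hpif sedhy ftg bcagp
Hunk 5: at line 1 remove [gyb] add [pme] -> 12 lines: mxcje pnya pme gmet awdeq qnkh ekznk hlrqm hpif sedhy ftg bcagp

Answer: mxcje
pnya
pme
gmet
awdeq
qnkh
ekznk
hlrqm
hpif
sedhy
ftg
bcagp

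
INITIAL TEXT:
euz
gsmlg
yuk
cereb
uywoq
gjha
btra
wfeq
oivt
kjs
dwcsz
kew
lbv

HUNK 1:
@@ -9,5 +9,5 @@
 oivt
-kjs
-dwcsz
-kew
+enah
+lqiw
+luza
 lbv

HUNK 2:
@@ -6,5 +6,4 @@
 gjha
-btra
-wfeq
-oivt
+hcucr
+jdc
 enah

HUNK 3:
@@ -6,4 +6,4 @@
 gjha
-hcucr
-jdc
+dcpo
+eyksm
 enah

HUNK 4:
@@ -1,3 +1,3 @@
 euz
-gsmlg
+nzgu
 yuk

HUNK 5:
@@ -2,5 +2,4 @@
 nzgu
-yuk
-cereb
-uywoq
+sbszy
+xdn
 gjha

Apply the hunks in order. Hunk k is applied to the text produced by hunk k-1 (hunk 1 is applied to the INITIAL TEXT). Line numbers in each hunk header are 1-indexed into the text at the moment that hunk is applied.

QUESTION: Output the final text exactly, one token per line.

Hunk 1: at line 9 remove [kjs,dwcsz,kew] add [enah,lqiw,luza] -> 13 lines: euz gsmlg yuk cereb uywoq gjha btra wfeq oivt enah lqiw luza lbv
Hunk 2: at line 6 remove [btra,wfeq,oivt] add [hcucr,jdc] -> 12 lines: euz gsmlg yuk cereb uywoq gjha hcucr jdc enah lqiw luza lbv
Hunk 3: at line 6 remove [hcucr,jdc] add [dcpo,eyksm] -> 12 lines: euz gsmlg yuk cereb uywoq gjha dcpo eyksm enah lqiw luza lbv
Hunk 4: at line 1 remove [gsmlg] add [nzgu] -> 12 lines: euz nzgu yuk cereb uywoq gjha dcpo eyksm enah lqiw luza lbv
Hunk 5: at line 2 remove [yuk,cereb,uywoq] add [sbszy,xdn] -> 11 lines: euz nzgu sbszy xdn gjha dcpo eyksm enah lqiw luza lbv

Answer: euz
nzgu
sbszy
xdn
gjha
dcpo
eyksm
enah
lqiw
luza
lbv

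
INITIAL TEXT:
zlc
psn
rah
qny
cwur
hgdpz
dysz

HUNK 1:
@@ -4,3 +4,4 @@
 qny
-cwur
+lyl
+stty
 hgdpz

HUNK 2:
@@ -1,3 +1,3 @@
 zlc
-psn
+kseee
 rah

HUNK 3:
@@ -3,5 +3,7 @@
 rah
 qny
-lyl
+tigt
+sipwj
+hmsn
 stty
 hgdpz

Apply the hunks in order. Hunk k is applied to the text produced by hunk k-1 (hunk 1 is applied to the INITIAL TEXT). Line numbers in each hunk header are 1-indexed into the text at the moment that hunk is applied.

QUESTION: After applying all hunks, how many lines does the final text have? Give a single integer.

Answer: 10

Derivation:
Hunk 1: at line 4 remove [cwur] add [lyl,stty] -> 8 lines: zlc psn rah qny lyl stty hgdpz dysz
Hunk 2: at line 1 remove [psn] add [kseee] -> 8 lines: zlc kseee rah qny lyl stty hgdpz dysz
Hunk 3: at line 3 remove [lyl] add [tigt,sipwj,hmsn] -> 10 lines: zlc kseee rah qny tigt sipwj hmsn stty hgdpz dysz
Final line count: 10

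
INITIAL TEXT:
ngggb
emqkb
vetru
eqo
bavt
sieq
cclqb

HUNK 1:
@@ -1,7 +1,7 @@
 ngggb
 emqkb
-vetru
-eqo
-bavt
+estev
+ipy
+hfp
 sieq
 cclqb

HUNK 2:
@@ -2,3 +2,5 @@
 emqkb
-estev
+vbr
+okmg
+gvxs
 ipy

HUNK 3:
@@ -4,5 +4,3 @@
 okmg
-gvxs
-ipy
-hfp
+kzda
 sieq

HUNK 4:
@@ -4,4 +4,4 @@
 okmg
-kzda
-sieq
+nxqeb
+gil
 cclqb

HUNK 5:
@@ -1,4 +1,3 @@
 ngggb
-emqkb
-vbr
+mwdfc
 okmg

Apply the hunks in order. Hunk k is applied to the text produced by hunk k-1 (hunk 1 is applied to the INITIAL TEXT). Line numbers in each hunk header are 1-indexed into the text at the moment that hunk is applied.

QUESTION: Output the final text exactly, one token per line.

Hunk 1: at line 1 remove [vetru,eqo,bavt] add [estev,ipy,hfp] -> 7 lines: ngggb emqkb estev ipy hfp sieq cclqb
Hunk 2: at line 2 remove [estev] add [vbr,okmg,gvxs] -> 9 lines: ngggb emqkb vbr okmg gvxs ipy hfp sieq cclqb
Hunk 3: at line 4 remove [gvxs,ipy,hfp] add [kzda] -> 7 lines: ngggb emqkb vbr okmg kzda sieq cclqb
Hunk 4: at line 4 remove [kzda,sieq] add [nxqeb,gil] -> 7 lines: ngggb emqkb vbr okmg nxqeb gil cclqb
Hunk 5: at line 1 remove [emqkb,vbr] add [mwdfc] -> 6 lines: ngggb mwdfc okmg nxqeb gil cclqb

Answer: ngggb
mwdfc
okmg
nxqeb
gil
cclqb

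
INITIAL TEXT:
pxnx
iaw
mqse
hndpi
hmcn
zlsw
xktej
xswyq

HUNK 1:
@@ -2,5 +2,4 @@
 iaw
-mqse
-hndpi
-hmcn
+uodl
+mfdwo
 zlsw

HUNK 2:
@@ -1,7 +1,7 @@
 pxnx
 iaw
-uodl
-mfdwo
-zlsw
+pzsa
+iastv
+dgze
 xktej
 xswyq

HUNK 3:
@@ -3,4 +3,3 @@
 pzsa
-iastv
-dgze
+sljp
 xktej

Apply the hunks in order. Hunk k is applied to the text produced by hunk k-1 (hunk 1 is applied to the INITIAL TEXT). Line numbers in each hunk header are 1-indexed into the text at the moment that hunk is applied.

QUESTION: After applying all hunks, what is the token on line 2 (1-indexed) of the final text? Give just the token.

Answer: iaw

Derivation:
Hunk 1: at line 2 remove [mqse,hndpi,hmcn] add [uodl,mfdwo] -> 7 lines: pxnx iaw uodl mfdwo zlsw xktej xswyq
Hunk 2: at line 1 remove [uodl,mfdwo,zlsw] add [pzsa,iastv,dgze] -> 7 lines: pxnx iaw pzsa iastv dgze xktej xswyq
Hunk 3: at line 3 remove [iastv,dgze] add [sljp] -> 6 lines: pxnx iaw pzsa sljp xktej xswyq
Final line 2: iaw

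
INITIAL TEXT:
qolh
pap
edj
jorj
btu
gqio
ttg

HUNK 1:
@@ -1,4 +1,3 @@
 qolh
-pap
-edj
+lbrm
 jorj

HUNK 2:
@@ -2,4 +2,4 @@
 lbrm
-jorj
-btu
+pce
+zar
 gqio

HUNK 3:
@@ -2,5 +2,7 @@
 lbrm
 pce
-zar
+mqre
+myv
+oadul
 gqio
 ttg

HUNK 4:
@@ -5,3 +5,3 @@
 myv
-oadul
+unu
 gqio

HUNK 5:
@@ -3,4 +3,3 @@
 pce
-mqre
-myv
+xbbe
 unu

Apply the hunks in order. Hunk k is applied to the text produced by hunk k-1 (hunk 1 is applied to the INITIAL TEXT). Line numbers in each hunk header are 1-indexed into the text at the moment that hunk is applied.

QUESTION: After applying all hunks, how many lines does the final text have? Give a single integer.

Answer: 7

Derivation:
Hunk 1: at line 1 remove [pap,edj] add [lbrm] -> 6 lines: qolh lbrm jorj btu gqio ttg
Hunk 2: at line 2 remove [jorj,btu] add [pce,zar] -> 6 lines: qolh lbrm pce zar gqio ttg
Hunk 3: at line 2 remove [zar] add [mqre,myv,oadul] -> 8 lines: qolh lbrm pce mqre myv oadul gqio ttg
Hunk 4: at line 5 remove [oadul] add [unu] -> 8 lines: qolh lbrm pce mqre myv unu gqio ttg
Hunk 5: at line 3 remove [mqre,myv] add [xbbe] -> 7 lines: qolh lbrm pce xbbe unu gqio ttg
Final line count: 7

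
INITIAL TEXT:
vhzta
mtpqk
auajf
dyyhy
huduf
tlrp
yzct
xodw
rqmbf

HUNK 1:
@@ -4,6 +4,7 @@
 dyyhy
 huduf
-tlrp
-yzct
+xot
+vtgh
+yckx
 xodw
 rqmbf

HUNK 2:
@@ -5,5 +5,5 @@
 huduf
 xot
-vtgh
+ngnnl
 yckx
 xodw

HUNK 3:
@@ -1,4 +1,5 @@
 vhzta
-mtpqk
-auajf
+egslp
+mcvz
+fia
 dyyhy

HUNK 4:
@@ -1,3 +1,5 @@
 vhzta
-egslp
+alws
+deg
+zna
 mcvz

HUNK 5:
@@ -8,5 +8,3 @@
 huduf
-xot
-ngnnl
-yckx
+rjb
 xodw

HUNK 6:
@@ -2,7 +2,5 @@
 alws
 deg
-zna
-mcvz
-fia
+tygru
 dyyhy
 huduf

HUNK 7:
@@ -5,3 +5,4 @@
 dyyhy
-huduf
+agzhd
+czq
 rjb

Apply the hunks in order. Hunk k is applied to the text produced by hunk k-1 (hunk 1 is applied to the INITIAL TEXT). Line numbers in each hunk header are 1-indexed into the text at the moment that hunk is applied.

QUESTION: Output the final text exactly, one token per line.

Hunk 1: at line 4 remove [tlrp,yzct] add [xot,vtgh,yckx] -> 10 lines: vhzta mtpqk auajf dyyhy huduf xot vtgh yckx xodw rqmbf
Hunk 2: at line 5 remove [vtgh] add [ngnnl] -> 10 lines: vhzta mtpqk auajf dyyhy huduf xot ngnnl yckx xodw rqmbf
Hunk 3: at line 1 remove [mtpqk,auajf] add [egslp,mcvz,fia] -> 11 lines: vhzta egslp mcvz fia dyyhy huduf xot ngnnl yckx xodw rqmbf
Hunk 4: at line 1 remove [egslp] add [alws,deg,zna] -> 13 lines: vhzta alws deg zna mcvz fia dyyhy huduf xot ngnnl yckx xodw rqmbf
Hunk 5: at line 8 remove [xot,ngnnl,yckx] add [rjb] -> 11 lines: vhzta alws deg zna mcvz fia dyyhy huduf rjb xodw rqmbf
Hunk 6: at line 2 remove [zna,mcvz,fia] add [tygru] -> 9 lines: vhzta alws deg tygru dyyhy huduf rjb xodw rqmbf
Hunk 7: at line 5 remove [huduf] add [agzhd,czq] -> 10 lines: vhzta alws deg tygru dyyhy agzhd czq rjb xodw rqmbf

Answer: vhzta
alws
deg
tygru
dyyhy
agzhd
czq
rjb
xodw
rqmbf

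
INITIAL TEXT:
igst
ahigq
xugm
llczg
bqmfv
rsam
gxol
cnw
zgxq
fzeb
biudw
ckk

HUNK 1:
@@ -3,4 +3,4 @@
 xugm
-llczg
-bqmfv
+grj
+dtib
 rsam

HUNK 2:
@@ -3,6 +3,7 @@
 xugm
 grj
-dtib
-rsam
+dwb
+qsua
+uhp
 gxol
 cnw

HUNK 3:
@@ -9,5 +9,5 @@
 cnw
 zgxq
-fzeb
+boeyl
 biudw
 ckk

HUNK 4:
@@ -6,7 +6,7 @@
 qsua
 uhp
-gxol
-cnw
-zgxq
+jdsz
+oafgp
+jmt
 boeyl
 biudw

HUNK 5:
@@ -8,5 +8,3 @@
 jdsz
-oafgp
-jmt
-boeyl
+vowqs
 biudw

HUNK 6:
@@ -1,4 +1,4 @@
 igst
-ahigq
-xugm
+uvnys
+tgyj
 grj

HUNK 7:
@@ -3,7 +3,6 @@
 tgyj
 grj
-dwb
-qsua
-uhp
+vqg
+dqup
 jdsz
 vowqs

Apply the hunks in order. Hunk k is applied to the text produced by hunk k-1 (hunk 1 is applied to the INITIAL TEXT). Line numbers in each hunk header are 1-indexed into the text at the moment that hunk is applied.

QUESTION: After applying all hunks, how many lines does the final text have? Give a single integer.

Hunk 1: at line 3 remove [llczg,bqmfv] add [grj,dtib] -> 12 lines: igst ahigq xugm grj dtib rsam gxol cnw zgxq fzeb biudw ckk
Hunk 2: at line 3 remove [dtib,rsam] add [dwb,qsua,uhp] -> 13 lines: igst ahigq xugm grj dwb qsua uhp gxol cnw zgxq fzeb biudw ckk
Hunk 3: at line 9 remove [fzeb] add [boeyl] -> 13 lines: igst ahigq xugm grj dwb qsua uhp gxol cnw zgxq boeyl biudw ckk
Hunk 4: at line 6 remove [gxol,cnw,zgxq] add [jdsz,oafgp,jmt] -> 13 lines: igst ahigq xugm grj dwb qsua uhp jdsz oafgp jmt boeyl biudw ckk
Hunk 5: at line 8 remove [oafgp,jmt,boeyl] add [vowqs] -> 11 lines: igst ahigq xugm grj dwb qsua uhp jdsz vowqs biudw ckk
Hunk 6: at line 1 remove [ahigq,xugm] add [uvnys,tgyj] -> 11 lines: igst uvnys tgyj grj dwb qsua uhp jdsz vowqs biudw ckk
Hunk 7: at line 3 remove [dwb,qsua,uhp] add [vqg,dqup] -> 10 lines: igst uvnys tgyj grj vqg dqup jdsz vowqs biudw ckk
Final line count: 10

Answer: 10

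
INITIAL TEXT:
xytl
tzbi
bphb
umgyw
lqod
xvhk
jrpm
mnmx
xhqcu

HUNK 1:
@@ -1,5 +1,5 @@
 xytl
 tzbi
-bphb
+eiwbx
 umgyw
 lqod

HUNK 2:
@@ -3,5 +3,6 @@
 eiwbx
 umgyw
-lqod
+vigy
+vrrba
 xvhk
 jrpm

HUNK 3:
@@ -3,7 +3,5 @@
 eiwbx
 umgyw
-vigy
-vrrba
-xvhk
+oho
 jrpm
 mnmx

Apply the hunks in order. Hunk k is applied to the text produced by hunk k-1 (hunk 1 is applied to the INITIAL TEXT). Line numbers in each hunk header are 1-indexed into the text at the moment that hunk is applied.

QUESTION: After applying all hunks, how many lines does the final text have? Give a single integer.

Answer: 8

Derivation:
Hunk 1: at line 1 remove [bphb] add [eiwbx] -> 9 lines: xytl tzbi eiwbx umgyw lqod xvhk jrpm mnmx xhqcu
Hunk 2: at line 3 remove [lqod] add [vigy,vrrba] -> 10 lines: xytl tzbi eiwbx umgyw vigy vrrba xvhk jrpm mnmx xhqcu
Hunk 3: at line 3 remove [vigy,vrrba,xvhk] add [oho] -> 8 lines: xytl tzbi eiwbx umgyw oho jrpm mnmx xhqcu
Final line count: 8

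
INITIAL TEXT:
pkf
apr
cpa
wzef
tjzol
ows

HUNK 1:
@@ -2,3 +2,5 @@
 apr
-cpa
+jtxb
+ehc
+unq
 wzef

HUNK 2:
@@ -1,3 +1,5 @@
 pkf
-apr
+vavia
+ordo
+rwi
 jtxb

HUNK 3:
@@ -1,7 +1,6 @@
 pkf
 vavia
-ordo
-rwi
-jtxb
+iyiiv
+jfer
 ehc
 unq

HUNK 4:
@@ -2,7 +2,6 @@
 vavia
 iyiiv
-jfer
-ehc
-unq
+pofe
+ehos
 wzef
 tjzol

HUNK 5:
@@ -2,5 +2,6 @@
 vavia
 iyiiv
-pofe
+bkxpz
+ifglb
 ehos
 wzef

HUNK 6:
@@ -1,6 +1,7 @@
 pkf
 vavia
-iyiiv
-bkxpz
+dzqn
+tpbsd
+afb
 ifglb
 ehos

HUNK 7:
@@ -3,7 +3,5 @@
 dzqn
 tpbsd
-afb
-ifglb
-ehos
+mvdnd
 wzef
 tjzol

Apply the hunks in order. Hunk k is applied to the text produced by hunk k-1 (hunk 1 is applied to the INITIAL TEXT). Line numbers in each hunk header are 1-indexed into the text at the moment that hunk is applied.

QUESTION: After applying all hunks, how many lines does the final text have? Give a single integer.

Answer: 8

Derivation:
Hunk 1: at line 2 remove [cpa] add [jtxb,ehc,unq] -> 8 lines: pkf apr jtxb ehc unq wzef tjzol ows
Hunk 2: at line 1 remove [apr] add [vavia,ordo,rwi] -> 10 lines: pkf vavia ordo rwi jtxb ehc unq wzef tjzol ows
Hunk 3: at line 1 remove [ordo,rwi,jtxb] add [iyiiv,jfer] -> 9 lines: pkf vavia iyiiv jfer ehc unq wzef tjzol ows
Hunk 4: at line 2 remove [jfer,ehc,unq] add [pofe,ehos] -> 8 lines: pkf vavia iyiiv pofe ehos wzef tjzol ows
Hunk 5: at line 2 remove [pofe] add [bkxpz,ifglb] -> 9 lines: pkf vavia iyiiv bkxpz ifglb ehos wzef tjzol ows
Hunk 6: at line 1 remove [iyiiv,bkxpz] add [dzqn,tpbsd,afb] -> 10 lines: pkf vavia dzqn tpbsd afb ifglb ehos wzef tjzol ows
Hunk 7: at line 3 remove [afb,ifglb,ehos] add [mvdnd] -> 8 lines: pkf vavia dzqn tpbsd mvdnd wzef tjzol ows
Final line count: 8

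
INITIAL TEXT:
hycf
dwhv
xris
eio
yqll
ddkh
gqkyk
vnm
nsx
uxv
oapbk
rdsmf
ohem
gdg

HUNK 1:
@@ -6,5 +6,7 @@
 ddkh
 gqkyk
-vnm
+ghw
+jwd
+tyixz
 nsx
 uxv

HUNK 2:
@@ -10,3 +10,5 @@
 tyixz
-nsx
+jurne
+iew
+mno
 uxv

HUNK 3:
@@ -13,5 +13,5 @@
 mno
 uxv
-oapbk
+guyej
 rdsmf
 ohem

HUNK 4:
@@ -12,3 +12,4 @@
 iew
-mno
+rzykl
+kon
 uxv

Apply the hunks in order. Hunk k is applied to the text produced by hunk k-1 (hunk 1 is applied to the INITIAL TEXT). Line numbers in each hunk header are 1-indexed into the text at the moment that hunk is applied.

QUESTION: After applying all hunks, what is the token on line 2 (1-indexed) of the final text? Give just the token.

Answer: dwhv

Derivation:
Hunk 1: at line 6 remove [vnm] add [ghw,jwd,tyixz] -> 16 lines: hycf dwhv xris eio yqll ddkh gqkyk ghw jwd tyixz nsx uxv oapbk rdsmf ohem gdg
Hunk 2: at line 10 remove [nsx] add [jurne,iew,mno] -> 18 lines: hycf dwhv xris eio yqll ddkh gqkyk ghw jwd tyixz jurne iew mno uxv oapbk rdsmf ohem gdg
Hunk 3: at line 13 remove [oapbk] add [guyej] -> 18 lines: hycf dwhv xris eio yqll ddkh gqkyk ghw jwd tyixz jurne iew mno uxv guyej rdsmf ohem gdg
Hunk 4: at line 12 remove [mno] add [rzykl,kon] -> 19 lines: hycf dwhv xris eio yqll ddkh gqkyk ghw jwd tyixz jurne iew rzykl kon uxv guyej rdsmf ohem gdg
Final line 2: dwhv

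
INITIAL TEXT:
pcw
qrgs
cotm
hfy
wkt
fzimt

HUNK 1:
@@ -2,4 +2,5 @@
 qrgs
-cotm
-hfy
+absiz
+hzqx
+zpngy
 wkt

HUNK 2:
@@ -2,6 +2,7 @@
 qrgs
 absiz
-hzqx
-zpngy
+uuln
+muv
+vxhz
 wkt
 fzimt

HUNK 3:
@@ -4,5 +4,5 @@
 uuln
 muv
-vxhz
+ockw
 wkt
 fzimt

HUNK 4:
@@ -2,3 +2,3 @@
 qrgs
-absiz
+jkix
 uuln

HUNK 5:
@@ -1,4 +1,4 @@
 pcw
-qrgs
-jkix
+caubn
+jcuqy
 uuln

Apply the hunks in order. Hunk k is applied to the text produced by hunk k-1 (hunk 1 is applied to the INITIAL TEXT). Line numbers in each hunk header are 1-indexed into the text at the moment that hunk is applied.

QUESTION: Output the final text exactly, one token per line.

Hunk 1: at line 2 remove [cotm,hfy] add [absiz,hzqx,zpngy] -> 7 lines: pcw qrgs absiz hzqx zpngy wkt fzimt
Hunk 2: at line 2 remove [hzqx,zpngy] add [uuln,muv,vxhz] -> 8 lines: pcw qrgs absiz uuln muv vxhz wkt fzimt
Hunk 3: at line 4 remove [vxhz] add [ockw] -> 8 lines: pcw qrgs absiz uuln muv ockw wkt fzimt
Hunk 4: at line 2 remove [absiz] add [jkix] -> 8 lines: pcw qrgs jkix uuln muv ockw wkt fzimt
Hunk 5: at line 1 remove [qrgs,jkix] add [caubn,jcuqy] -> 8 lines: pcw caubn jcuqy uuln muv ockw wkt fzimt

Answer: pcw
caubn
jcuqy
uuln
muv
ockw
wkt
fzimt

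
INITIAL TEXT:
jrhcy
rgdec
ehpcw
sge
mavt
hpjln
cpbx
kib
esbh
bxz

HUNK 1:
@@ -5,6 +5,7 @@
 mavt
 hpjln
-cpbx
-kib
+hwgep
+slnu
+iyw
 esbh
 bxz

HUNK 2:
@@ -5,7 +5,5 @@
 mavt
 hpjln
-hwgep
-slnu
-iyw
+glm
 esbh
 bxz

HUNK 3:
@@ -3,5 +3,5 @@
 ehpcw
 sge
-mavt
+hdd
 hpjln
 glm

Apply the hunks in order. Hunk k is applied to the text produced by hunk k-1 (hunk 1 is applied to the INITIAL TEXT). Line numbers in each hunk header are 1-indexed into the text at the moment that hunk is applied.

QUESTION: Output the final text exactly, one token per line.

Hunk 1: at line 5 remove [cpbx,kib] add [hwgep,slnu,iyw] -> 11 lines: jrhcy rgdec ehpcw sge mavt hpjln hwgep slnu iyw esbh bxz
Hunk 2: at line 5 remove [hwgep,slnu,iyw] add [glm] -> 9 lines: jrhcy rgdec ehpcw sge mavt hpjln glm esbh bxz
Hunk 3: at line 3 remove [mavt] add [hdd] -> 9 lines: jrhcy rgdec ehpcw sge hdd hpjln glm esbh bxz

Answer: jrhcy
rgdec
ehpcw
sge
hdd
hpjln
glm
esbh
bxz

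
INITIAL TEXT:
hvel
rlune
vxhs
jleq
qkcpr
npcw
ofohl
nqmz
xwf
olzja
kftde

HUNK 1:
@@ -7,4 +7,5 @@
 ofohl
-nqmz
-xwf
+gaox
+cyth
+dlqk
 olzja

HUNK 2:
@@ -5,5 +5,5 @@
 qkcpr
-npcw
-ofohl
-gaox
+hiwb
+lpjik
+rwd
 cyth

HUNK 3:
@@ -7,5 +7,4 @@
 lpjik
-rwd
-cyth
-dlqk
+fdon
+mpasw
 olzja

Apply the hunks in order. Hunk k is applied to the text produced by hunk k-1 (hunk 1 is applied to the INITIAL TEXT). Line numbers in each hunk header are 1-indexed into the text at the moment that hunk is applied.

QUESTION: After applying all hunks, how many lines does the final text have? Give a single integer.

Hunk 1: at line 7 remove [nqmz,xwf] add [gaox,cyth,dlqk] -> 12 lines: hvel rlune vxhs jleq qkcpr npcw ofohl gaox cyth dlqk olzja kftde
Hunk 2: at line 5 remove [npcw,ofohl,gaox] add [hiwb,lpjik,rwd] -> 12 lines: hvel rlune vxhs jleq qkcpr hiwb lpjik rwd cyth dlqk olzja kftde
Hunk 3: at line 7 remove [rwd,cyth,dlqk] add [fdon,mpasw] -> 11 lines: hvel rlune vxhs jleq qkcpr hiwb lpjik fdon mpasw olzja kftde
Final line count: 11

Answer: 11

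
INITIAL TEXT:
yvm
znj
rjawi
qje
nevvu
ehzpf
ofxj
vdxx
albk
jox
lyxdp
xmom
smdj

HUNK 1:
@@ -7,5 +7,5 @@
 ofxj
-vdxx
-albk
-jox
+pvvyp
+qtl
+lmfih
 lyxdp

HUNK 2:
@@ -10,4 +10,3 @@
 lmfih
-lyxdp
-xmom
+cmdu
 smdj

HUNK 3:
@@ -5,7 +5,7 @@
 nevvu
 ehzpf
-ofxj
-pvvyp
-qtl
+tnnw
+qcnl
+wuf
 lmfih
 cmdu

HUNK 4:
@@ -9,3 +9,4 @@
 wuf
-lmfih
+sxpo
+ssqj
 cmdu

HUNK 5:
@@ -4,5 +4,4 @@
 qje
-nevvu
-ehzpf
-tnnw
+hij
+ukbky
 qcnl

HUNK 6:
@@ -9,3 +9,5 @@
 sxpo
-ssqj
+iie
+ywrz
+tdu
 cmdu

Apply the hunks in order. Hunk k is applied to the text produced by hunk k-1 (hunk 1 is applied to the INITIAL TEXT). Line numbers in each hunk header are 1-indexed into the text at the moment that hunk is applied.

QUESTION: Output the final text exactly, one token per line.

Hunk 1: at line 7 remove [vdxx,albk,jox] add [pvvyp,qtl,lmfih] -> 13 lines: yvm znj rjawi qje nevvu ehzpf ofxj pvvyp qtl lmfih lyxdp xmom smdj
Hunk 2: at line 10 remove [lyxdp,xmom] add [cmdu] -> 12 lines: yvm znj rjawi qje nevvu ehzpf ofxj pvvyp qtl lmfih cmdu smdj
Hunk 3: at line 5 remove [ofxj,pvvyp,qtl] add [tnnw,qcnl,wuf] -> 12 lines: yvm znj rjawi qje nevvu ehzpf tnnw qcnl wuf lmfih cmdu smdj
Hunk 4: at line 9 remove [lmfih] add [sxpo,ssqj] -> 13 lines: yvm znj rjawi qje nevvu ehzpf tnnw qcnl wuf sxpo ssqj cmdu smdj
Hunk 5: at line 4 remove [nevvu,ehzpf,tnnw] add [hij,ukbky] -> 12 lines: yvm znj rjawi qje hij ukbky qcnl wuf sxpo ssqj cmdu smdj
Hunk 6: at line 9 remove [ssqj] add [iie,ywrz,tdu] -> 14 lines: yvm znj rjawi qje hij ukbky qcnl wuf sxpo iie ywrz tdu cmdu smdj

Answer: yvm
znj
rjawi
qje
hij
ukbky
qcnl
wuf
sxpo
iie
ywrz
tdu
cmdu
smdj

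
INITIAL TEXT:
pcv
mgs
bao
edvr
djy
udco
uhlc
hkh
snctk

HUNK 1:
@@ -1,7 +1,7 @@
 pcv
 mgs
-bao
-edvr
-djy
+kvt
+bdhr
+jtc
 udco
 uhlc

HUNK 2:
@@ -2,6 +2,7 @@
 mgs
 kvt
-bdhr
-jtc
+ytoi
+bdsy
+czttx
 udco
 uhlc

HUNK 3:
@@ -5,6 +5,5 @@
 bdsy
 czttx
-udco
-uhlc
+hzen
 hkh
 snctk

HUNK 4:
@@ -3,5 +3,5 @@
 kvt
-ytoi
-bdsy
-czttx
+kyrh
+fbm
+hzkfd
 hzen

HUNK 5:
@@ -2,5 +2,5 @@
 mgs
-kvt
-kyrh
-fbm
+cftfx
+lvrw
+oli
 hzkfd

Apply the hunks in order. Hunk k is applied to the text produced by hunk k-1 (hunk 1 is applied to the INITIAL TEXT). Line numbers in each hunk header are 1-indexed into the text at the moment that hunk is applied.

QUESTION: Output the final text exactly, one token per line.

Hunk 1: at line 1 remove [bao,edvr,djy] add [kvt,bdhr,jtc] -> 9 lines: pcv mgs kvt bdhr jtc udco uhlc hkh snctk
Hunk 2: at line 2 remove [bdhr,jtc] add [ytoi,bdsy,czttx] -> 10 lines: pcv mgs kvt ytoi bdsy czttx udco uhlc hkh snctk
Hunk 3: at line 5 remove [udco,uhlc] add [hzen] -> 9 lines: pcv mgs kvt ytoi bdsy czttx hzen hkh snctk
Hunk 4: at line 3 remove [ytoi,bdsy,czttx] add [kyrh,fbm,hzkfd] -> 9 lines: pcv mgs kvt kyrh fbm hzkfd hzen hkh snctk
Hunk 5: at line 2 remove [kvt,kyrh,fbm] add [cftfx,lvrw,oli] -> 9 lines: pcv mgs cftfx lvrw oli hzkfd hzen hkh snctk

Answer: pcv
mgs
cftfx
lvrw
oli
hzkfd
hzen
hkh
snctk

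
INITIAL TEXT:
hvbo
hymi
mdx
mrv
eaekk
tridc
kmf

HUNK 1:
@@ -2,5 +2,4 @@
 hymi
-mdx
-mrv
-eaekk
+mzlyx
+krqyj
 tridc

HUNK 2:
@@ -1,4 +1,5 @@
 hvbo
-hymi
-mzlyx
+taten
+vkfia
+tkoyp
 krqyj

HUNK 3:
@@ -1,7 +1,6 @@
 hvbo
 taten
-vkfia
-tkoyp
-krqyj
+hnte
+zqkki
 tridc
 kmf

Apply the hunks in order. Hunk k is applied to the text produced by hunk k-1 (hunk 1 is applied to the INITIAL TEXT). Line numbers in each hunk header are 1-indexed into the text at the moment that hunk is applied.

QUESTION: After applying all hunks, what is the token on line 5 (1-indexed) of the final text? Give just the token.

Answer: tridc

Derivation:
Hunk 1: at line 2 remove [mdx,mrv,eaekk] add [mzlyx,krqyj] -> 6 lines: hvbo hymi mzlyx krqyj tridc kmf
Hunk 2: at line 1 remove [hymi,mzlyx] add [taten,vkfia,tkoyp] -> 7 lines: hvbo taten vkfia tkoyp krqyj tridc kmf
Hunk 3: at line 1 remove [vkfia,tkoyp,krqyj] add [hnte,zqkki] -> 6 lines: hvbo taten hnte zqkki tridc kmf
Final line 5: tridc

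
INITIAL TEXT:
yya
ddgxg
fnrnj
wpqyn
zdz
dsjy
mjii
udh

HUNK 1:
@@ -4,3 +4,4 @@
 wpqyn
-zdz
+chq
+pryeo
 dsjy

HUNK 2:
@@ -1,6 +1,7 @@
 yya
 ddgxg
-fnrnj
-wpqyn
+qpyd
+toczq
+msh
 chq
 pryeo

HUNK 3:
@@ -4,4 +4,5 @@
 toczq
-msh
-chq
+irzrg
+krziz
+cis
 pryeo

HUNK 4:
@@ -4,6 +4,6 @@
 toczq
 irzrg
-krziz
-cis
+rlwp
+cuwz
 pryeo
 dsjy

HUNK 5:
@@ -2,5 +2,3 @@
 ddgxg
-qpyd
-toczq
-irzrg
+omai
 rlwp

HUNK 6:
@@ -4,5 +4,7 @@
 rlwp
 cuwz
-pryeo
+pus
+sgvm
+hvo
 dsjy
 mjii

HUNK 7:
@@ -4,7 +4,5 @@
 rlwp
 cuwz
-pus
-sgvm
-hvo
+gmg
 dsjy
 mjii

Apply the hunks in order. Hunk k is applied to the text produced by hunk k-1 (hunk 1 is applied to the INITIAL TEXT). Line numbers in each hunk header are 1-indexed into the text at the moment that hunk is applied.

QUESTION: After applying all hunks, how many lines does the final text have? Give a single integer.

Answer: 9

Derivation:
Hunk 1: at line 4 remove [zdz] add [chq,pryeo] -> 9 lines: yya ddgxg fnrnj wpqyn chq pryeo dsjy mjii udh
Hunk 2: at line 1 remove [fnrnj,wpqyn] add [qpyd,toczq,msh] -> 10 lines: yya ddgxg qpyd toczq msh chq pryeo dsjy mjii udh
Hunk 3: at line 4 remove [msh,chq] add [irzrg,krziz,cis] -> 11 lines: yya ddgxg qpyd toczq irzrg krziz cis pryeo dsjy mjii udh
Hunk 4: at line 4 remove [krziz,cis] add [rlwp,cuwz] -> 11 lines: yya ddgxg qpyd toczq irzrg rlwp cuwz pryeo dsjy mjii udh
Hunk 5: at line 2 remove [qpyd,toczq,irzrg] add [omai] -> 9 lines: yya ddgxg omai rlwp cuwz pryeo dsjy mjii udh
Hunk 6: at line 4 remove [pryeo] add [pus,sgvm,hvo] -> 11 lines: yya ddgxg omai rlwp cuwz pus sgvm hvo dsjy mjii udh
Hunk 7: at line 4 remove [pus,sgvm,hvo] add [gmg] -> 9 lines: yya ddgxg omai rlwp cuwz gmg dsjy mjii udh
Final line count: 9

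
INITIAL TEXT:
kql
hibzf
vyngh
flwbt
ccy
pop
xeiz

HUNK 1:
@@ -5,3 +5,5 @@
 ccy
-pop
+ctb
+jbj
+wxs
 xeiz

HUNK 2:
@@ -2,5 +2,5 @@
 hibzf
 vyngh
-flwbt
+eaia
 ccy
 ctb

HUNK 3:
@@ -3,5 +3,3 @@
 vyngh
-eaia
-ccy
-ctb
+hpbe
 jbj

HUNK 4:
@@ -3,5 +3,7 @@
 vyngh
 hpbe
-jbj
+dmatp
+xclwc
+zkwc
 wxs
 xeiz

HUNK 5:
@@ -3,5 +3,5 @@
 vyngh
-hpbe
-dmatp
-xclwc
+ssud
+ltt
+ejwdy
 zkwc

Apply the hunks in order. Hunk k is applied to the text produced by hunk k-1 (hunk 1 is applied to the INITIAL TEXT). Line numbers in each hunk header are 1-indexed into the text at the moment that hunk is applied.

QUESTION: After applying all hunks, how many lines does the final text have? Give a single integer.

Hunk 1: at line 5 remove [pop] add [ctb,jbj,wxs] -> 9 lines: kql hibzf vyngh flwbt ccy ctb jbj wxs xeiz
Hunk 2: at line 2 remove [flwbt] add [eaia] -> 9 lines: kql hibzf vyngh eaia ccy ctb jbj wxs xeiz
Hunk 3: at line 3 remove [eaia,ccy,ctb] add [hpbe] -> 7 lines: kql hibzf vyngh hpbe jbj wxs xeiz
Hunk 4: at line 3 remove [jbj] add [dmatp,xclwc,zkwc] -> 9 lines: kql hibzf vyngh hpbe dmatp xclwc zkwc wxs xeiz
Hunk 5: at line 3 remove [hpbe,dmatp,xclwc] add [ssud,ltt,ejwdy] -> 9 lines: kql hibzf vyngh ssud ltt ejwdy zkwc wxs xeiz
Final line count: 9

Answer: 9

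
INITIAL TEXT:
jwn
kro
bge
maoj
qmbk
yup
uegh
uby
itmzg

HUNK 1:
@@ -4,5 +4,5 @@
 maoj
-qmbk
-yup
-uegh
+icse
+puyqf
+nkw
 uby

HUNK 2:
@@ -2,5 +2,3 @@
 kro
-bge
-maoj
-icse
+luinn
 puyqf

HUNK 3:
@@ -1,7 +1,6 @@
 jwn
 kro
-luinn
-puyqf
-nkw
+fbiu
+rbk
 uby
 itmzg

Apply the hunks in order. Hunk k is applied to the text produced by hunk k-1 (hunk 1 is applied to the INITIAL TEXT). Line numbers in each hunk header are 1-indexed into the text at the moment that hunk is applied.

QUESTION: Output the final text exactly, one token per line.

Hunk 1: at line 4 remove [qmbk,yup,uegh] add [icse,puyqf,nkw] -> 9 lines: jwn kro bge maoj icse puyqf nkw uby itmzg
Hunk 2: at line 2 remove [bge,maoj,icse] add [luinn] -> 7 lines: jwn kro luinn puyqf nkw uby itmzg
Hunk 3: at line 1 remove [luinn,puyqf,nkw] add [fbiu,rbk] -> 6 lines: jwn kro fbiu rbk uby itmzg

Answer: jwn
kro
fbiu
rbk
uby
itmzg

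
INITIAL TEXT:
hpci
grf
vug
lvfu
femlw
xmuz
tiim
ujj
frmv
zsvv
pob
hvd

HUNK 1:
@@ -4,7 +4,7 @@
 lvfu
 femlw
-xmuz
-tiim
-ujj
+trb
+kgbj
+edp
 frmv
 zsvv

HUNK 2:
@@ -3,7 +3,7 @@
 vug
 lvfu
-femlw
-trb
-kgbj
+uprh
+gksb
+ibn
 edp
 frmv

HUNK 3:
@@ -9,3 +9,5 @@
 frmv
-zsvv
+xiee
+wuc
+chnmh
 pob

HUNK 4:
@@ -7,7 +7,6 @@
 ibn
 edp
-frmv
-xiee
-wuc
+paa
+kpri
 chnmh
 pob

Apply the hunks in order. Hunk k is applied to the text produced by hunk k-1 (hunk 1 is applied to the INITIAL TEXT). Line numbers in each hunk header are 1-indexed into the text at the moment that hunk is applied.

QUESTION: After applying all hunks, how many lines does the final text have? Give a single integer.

Hunk 1: at line 4 remove [xmuz,tiim,ujj] add [trb,kgbj,edp] -> 12 lines: hpci grf vug lvfu femlw trb kgbj edp frmv zsvv pob hvd
Hunk 2: at line 3 remove [femlw,trb,kgbj] add [uprh,gksb,ibn] -> 12 lines: hpci grf vug lvfu uprh gksb ibn edp frmv zsvv pob hvd
Hunk 3: at line 9 remove [zsvv] add [xiee,wuc,chnmh] -> 14 lines: hpci grf vug lvfu uprh gksb ibn edp frmv xiee wuc chnmh pob hvd
Hunk 4: at line 7 remove [frmv,xiee,wuc] add [paa,kpri] -> 13 lines: hpci grf vug lvfu uprh gksb ibn edp paa kpri chnmh pob hvd
Final line count: 13

Answer: 13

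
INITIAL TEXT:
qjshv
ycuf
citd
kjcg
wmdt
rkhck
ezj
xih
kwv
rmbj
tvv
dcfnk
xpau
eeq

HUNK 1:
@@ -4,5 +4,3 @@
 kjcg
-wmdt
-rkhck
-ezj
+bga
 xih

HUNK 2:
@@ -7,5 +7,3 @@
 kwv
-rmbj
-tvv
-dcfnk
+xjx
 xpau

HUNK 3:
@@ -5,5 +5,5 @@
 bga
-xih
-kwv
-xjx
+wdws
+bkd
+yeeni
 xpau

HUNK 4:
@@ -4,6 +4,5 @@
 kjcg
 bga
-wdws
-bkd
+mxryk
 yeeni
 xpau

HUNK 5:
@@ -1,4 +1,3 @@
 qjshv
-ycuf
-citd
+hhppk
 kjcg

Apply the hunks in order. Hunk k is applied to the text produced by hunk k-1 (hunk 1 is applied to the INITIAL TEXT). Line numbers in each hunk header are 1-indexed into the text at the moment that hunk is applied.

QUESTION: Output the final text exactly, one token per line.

Hunk 1: at line 4 remove [wmdt,rkhck,ezj] add [bga] -> 12 lines: qjshv ycuf citd kjcg bga xih kwv rmbj tvv dcfnk xpau eeq
Hunk 2: at line 7 remove [rmbj,tvv,dcfnk] add [xjx] -> 10 lines: qjshv ycuf citd kjcg bga xih kwv xjx xpau eeq
Hunk 3: at line 5 remove [xih,kwv,xjx] add [wdws,bkd,yeeni] -> 10 lines: qjshv ycuf citd kjcg bga wdws bkd yeeni xpau eeq
Hunk 4: at line 4 remove [wdws,bkd] add [mxryk] -> 9 lines: qjshv ycuf citd kjcg bga mxryk yeeni xpau eeq
Hunk 5: at line 1 remove [ycuf,citd] add [hhppk] -> 8 lines: qjshv hhppk kjcg bga mxryk yeeni xpau eeq

Answer: qjshv
hhppk
kjcg
bga
mxryk
yeeni
xpau
eeq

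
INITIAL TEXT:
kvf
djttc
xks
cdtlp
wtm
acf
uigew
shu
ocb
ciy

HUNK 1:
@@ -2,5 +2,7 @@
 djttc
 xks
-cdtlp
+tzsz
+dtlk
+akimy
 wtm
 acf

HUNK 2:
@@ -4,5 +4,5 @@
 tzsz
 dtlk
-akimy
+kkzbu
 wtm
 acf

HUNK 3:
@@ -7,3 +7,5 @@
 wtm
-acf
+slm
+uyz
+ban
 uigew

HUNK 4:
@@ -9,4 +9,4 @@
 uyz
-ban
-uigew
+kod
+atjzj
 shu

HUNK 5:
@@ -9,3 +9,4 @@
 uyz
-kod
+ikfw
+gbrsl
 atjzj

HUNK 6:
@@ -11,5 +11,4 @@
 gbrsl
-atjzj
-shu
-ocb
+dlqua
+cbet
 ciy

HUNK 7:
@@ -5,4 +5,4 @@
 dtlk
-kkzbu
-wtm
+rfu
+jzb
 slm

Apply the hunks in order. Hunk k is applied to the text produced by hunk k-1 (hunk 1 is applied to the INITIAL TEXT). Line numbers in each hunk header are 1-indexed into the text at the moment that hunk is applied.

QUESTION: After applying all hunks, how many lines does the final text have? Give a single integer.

Answer: 14

Derivation:
Hunk 1: at line 2 remove [cdtlp] add [tzsz,dtlk,akimy] -> 12 lines: kvf djttc xks tzsz dtlk akimy wtm acf uigew shu ocb ciy
Hunk 2: at line 4 remove [akimy] add [kkzbu] -> 12 lines: kvf djttc xks tzsz dtlk kkzbu wtm acf uigew shu ocb ciy
Hunk 3: at line 7 remove [acf] add [slm,uyz,ban] -> 14 lines: kvf djttc xks tzsz dtlk kkzbu wtm slm uyz ban uigew shu ocb ciy
Hunk 4: at line 9 remove [ban,uigew] add [kod,atjzj] -> 14 lines: kvf djttc xks tzsz dtlk kkzbu wtm slm uyz kod atjzj shu ocb ciy
Hunk 5: at line 9 remove [kod] add [ikfw,gbrsl] -> 15 lines: kvf djttc xks tzsz dtlk kkzbu wtm slm uyz ikfw gbrsl atjzj shu ocb ciy
Hunk 6: at line 11 remove [atjzj,shu,ocb] add [dlqua,cbet] -> 14 lines: kvf djttc xks tzsz dtlk kkzbu wtm slm uyz ikfw gbrsl dlqua cbet ciy
Hunk 7: at line 5 remove [kkzbu,wtm] add [rfu,jzb] -> 14 lines: kvf djttc xks tzsz dtlk rfu jzb slm uyz ikfw gbrsl dlqua cbet ciy
Final line count: 14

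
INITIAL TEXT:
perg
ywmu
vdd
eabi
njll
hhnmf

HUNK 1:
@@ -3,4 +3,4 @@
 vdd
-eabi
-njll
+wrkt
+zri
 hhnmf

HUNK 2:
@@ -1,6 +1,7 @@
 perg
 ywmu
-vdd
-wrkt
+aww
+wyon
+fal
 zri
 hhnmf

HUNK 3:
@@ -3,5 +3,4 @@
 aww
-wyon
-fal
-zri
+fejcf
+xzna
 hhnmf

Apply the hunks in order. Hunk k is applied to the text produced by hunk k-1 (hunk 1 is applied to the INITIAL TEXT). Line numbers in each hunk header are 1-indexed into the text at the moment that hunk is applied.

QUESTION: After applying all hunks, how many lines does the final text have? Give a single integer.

Hunk 1: at line 3 remove [eabi,njll] add [wrkt,zri] -> 6 lines: perg ywmu vdd wrkt zri hhnmf
Hunk 2: at line 1 remove [vdd,wrkt] add [aww,wyon,fal] -> 7 lines: perg ywmu aww wyon fal zri hhnmf
Hunk 3: at line 3 remove [wyon,fal,zri] add [fejcf,xzna] -> 6 lines: perg ywmu aww fejcf xzna hhnmf
Final line count: 6

Answer: 6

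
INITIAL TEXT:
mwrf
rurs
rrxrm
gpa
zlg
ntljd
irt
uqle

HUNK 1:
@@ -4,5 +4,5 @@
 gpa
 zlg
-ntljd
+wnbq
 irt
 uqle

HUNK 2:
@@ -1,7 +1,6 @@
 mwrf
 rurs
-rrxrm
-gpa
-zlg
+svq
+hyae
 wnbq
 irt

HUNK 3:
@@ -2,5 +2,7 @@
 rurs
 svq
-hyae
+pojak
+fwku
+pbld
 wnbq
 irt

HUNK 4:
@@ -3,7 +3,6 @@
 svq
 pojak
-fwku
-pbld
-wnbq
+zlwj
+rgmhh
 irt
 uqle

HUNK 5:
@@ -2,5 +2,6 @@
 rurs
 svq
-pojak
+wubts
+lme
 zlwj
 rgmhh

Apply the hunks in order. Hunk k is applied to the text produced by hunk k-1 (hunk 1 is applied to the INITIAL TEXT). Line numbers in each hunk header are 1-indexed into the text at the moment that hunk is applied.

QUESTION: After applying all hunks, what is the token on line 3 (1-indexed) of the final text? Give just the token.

Answer: svq

Derivation:
Hunk 1: at line 4 remove [ntljd] add [wnbq] -> 8 lines: mwrf rurs rrxrm gpa zlg wnbq irt uqle
Hunk 2: at line 1 remove [rrxrm,gpa,zlg] add [svq,hyae] -> 7 lines: mwrf rurs svq hyae wnbq irt uqle
Hunk 3: at line 2 remove [hyae] add [pojak,fwku,pbld] -> 9 lines: mwrf rurs svq pojak fwku pbld wnbq irt uqle
Hunk 4: at line 3 remove [fwku,pbld,wnbq] add [zlwj,rgmhh] -> 8 lines: mwrf rurs svq pojak zlwj rgmhh irt uqle
Hunk 5: at line 2 remove [pojak] add [wubts,lme] -> 9 lines: mwrf rurs svq wubts lme zlwj rgmhh irt uqle
Final line 3: svq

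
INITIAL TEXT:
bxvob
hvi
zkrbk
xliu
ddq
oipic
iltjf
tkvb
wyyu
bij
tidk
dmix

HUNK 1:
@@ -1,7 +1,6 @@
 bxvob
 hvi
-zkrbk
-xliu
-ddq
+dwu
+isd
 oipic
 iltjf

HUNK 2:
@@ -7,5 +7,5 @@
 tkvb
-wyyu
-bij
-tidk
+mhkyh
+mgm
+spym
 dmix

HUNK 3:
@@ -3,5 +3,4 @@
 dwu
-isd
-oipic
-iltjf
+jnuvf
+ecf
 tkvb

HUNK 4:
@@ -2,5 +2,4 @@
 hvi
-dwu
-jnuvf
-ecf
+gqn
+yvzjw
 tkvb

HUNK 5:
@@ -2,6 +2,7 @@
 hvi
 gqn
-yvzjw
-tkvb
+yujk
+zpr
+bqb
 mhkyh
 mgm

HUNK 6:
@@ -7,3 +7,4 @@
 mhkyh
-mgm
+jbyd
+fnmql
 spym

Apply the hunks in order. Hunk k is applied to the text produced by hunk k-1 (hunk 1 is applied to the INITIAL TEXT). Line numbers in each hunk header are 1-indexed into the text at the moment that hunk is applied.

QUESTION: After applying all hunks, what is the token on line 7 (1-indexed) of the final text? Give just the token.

Hunk 1: at line 1 remove [zkrbk,xliu,ddq] add [dwu,isd] -> 11 lines: bxvob hvi dwu isd oipic iltjf tkvb wyyu bij tidk dmix
Hunk 2: at line 7 remove [wyyu,bij,tidk] add [mhkyh,mgm,spym] -> 11 lines: bxvob hvi dwu isd oipic iltjf tkvb mhkyh mgm spym dmix
Hunk 3: at line 3 remove [isd,oipic,iltjf] add [jnuvf,ecf] -> 10 lines: bxvob hvi dwu jnuvf ecf tkvb mhkyh mgm spym dmix
Hunk 4: at line 2 remove [dwu,jnuvf,ecf] add [gqn,yvzjw] -> 9 lines: bxvob hvi gqn yvzjw tkvb mhkyh mgm spym dmix
Hunk 5: at line 2 remove [yvzjw,tkvb] add [yujk,zpr,bqb] -> 10 lines: bxvob hvi gqn yujk zpr bqb mhkyh mgm spym dmix
Hunk 6: at line 7 remove [mgm] add [jbyd,fnmql] -> 11 lines: bxvob hvi gqn yujk zpr bqb mhkyh jbyd fnmql spym dmix
Final line 7: mhkyh

Answer: mhkyh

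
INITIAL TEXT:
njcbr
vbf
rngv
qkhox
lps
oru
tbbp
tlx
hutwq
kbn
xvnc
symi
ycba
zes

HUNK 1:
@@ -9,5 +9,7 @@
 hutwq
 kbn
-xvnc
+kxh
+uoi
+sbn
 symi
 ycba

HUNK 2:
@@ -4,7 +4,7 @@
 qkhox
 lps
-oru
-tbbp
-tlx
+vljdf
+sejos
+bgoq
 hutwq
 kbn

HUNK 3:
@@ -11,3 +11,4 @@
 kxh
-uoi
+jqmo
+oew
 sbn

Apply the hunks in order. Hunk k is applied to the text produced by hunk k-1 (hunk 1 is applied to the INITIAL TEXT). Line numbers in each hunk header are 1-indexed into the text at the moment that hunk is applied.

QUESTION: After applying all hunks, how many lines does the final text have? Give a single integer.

Answer: 17

Derivation:
Hunk 1: at line 9 remove [xvnc] add [kxh,uoi,sbn] -> 16 lines: njcbr vbf rngv qkhox lps oru tbbp tlx hutwq kbn kxh uoi sbn symi ycba zes
Hunk 2: at line 4 remove [oru,tbbp,tlx] add [vljdf,sejos,bgoq] -> 16 lines: njcbr vbf rngv qkhox lps vljdf sejos bgoq hutwq kbn kxh uoi sbn symi ycba zes
Hunk 3: at line 11 remove [uoi] add [jqmo,oew] -> 17 lines: njcbr vbf rngv qkhox lps vljdf sejos bgoq hutwq kbn kxh jqmo oew sbn symi ycba zes
Final line count: 17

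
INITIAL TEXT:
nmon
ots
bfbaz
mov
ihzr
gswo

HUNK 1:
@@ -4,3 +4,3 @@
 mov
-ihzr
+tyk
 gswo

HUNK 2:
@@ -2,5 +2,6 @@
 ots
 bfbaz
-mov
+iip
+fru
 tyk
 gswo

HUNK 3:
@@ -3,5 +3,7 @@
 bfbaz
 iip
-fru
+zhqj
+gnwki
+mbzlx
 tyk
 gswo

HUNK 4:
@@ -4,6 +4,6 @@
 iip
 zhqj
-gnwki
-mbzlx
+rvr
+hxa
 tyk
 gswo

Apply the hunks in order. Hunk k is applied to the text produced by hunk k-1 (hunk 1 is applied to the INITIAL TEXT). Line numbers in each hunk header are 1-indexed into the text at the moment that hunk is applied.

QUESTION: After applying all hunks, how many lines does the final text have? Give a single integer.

Answer: 9

Derivation:
Hunk 1: at line 4 remove [ihzr] add [tyk] -> 6 lines: nmon ots bfbaz mov tyk gswo
Hunk 2: at line 2 remove [mov] add [iip,fru] -> 7 lines: nmon ots bfbaz iip fru tyk gswo
Hunk 3: at line 3 remove [fru] add [zhqj,gnwki,mbzlx] -> 9 lines: nmon ots bfbaz iip zhqj gnwki mbzlx tyk gswo
Hunk 4: at line 4 remove [gnwki,mbzlx] add [rvr,hxa] -> 9 lines: nmon ots bfbaz iip zhqj rvr hxa tyk gswo
Final line count: 9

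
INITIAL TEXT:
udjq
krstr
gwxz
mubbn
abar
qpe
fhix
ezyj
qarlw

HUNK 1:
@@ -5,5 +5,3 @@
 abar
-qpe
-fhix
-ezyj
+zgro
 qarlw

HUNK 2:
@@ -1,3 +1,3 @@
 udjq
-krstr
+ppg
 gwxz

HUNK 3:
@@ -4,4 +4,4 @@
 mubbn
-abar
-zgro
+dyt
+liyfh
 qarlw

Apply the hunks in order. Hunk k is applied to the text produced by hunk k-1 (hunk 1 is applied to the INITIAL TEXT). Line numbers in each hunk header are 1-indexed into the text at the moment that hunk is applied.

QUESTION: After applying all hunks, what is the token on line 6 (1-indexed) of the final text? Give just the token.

Hunk 1: at line 5 remove [qpe,fhix,ezyj] add [zgro] -> 7 lines: udjq krstr gwxz mubbn abar zgro qarlw
Hunk 2: at line 1 remove [krstr] add [ppg] -> 7 lines: udjq ppg gwxz mubbn abar zgro qarlw
Hunk 3: at line 4 remove [abar,zgro] add [dyt,liyfh] -> 7 lines: udjq ppg gwxz mubbn dyt liyfh qarlw
Final line 6: liyfh

Answer: liyfh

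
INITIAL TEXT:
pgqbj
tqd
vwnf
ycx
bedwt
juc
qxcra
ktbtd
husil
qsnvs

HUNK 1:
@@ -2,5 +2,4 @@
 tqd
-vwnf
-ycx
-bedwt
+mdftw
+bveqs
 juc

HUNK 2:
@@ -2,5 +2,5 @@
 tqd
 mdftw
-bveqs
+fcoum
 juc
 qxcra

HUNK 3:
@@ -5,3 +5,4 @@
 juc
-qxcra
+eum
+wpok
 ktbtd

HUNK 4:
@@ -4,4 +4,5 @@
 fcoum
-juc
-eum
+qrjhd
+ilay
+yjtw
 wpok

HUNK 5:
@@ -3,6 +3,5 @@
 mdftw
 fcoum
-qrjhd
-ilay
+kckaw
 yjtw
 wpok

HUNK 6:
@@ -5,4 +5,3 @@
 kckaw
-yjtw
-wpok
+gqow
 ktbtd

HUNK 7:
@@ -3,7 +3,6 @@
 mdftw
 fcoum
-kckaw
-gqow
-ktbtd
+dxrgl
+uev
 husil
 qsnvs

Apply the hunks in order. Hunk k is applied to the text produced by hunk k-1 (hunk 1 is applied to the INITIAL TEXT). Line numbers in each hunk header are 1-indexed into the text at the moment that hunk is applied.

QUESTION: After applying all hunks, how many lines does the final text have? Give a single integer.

Answer: 8

Derivation:
Hunk 1: at line 2 remove [vwnf,ycx,bedwt] add [mdftw,bveqs] -> 9 lines: pgqbj tqd mdftw bveqs juc qxcra ktbtd husil qsnvs
Hunk 2: at line 2 remove [bveqs] add [fcoum] -> 9 lines: pgqbj tqd mdftw fcoum juc qxcra ktbtd husil qsnvs
Hunk 3: at line 5 remove [qxcra] add [eum,wpok] -> 10 lines: pgqbj tqd mdftw fcoum juc eum wpok ktbtd husil qsnvs
Hunk 4: at line 4 remove [juc,eum] add [qrjhd,ilay,yjtw] -> 11 lines: pgqbj tqd mdftw fcoum qrjhd ilay yjtw wpok ktbtd husil qsnvs
Hunk 5: at line 3 remove [qrjhd,ilay] add [kckaw] -> 10 lines: pgqbj tqd mdftw fcoum kckaw yjtw wpok ktbtd husil qsnvs
Hunk 6: at line 5 remove [yjtw,wpok] add [gqow] -> 9 lines: pgqbj tqd mdftw fcoum kckaw gqow ktbtd husil qsnvs
Hunk 7: at line 3 remove [kckaw,gqow,ktbtd] add [dxrgl,uev] -> 8 lines: pgqbj tqd mdftw fcoum dxrgl uev husil qsnvs
Final line count: 8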